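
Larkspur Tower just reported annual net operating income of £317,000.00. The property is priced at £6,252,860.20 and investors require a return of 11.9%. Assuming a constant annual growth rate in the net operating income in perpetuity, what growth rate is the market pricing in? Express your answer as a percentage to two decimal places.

P = D₀(1+g)/(r−g) ⇒ P(r−g) = D₀(1+g) ⇒ g(P+D₀) = P·r − D₀
g = (P·r − D₀)/(P + D₀) = (£6,252,860.20×0.119 − £317,000.00) / (£6,252,860.20 + £317,000.00) = 0.065008

6.50%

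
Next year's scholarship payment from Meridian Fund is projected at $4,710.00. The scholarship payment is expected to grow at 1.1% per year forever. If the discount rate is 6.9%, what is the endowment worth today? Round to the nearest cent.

Growing perpetuity: P = D₁ / (r − g) = $4,710.0000 / (0.069 − 0.011) = $81,206.90

$81206.90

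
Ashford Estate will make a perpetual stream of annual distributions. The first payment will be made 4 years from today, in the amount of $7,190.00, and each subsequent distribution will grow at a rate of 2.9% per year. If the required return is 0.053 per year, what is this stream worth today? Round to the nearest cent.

Value at end of year 3: C₁ / (r − g) = $7,190.00 / (0.053 − 0.029) = $299,583.3333
Discount to today: PV = $299,583.3333 / (1 + 0.053)^3 = $299,583.3333 / 1.167576 = $256,585.75

$256585.75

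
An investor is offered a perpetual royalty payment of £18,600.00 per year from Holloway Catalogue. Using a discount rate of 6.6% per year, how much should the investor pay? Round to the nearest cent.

£281818.18

Level perpetuity: PV = C / r = £18,600.00 / 0.066 = £281,818.18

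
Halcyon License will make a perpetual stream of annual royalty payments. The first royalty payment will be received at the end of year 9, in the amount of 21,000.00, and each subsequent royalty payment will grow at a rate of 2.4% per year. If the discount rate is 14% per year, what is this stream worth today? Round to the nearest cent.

Value at end of year 8: C₁ / (r − g) = 21,000.00 / (0.14 − 0.024) = 181,034.4828
Discount to today: PV = 181,034.4828 / (1 + 0.14)^8 = 181,034.4828 / 2.852586 = 63,463.28

63463.28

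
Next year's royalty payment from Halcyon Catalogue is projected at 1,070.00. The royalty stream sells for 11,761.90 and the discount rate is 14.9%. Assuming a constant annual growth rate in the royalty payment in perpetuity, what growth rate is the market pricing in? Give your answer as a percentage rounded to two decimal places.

P = D₁/(r−g) ⇒ g = r − D₁/P = 0.149 − 1,070.00/11,761.90 = 0.058028

5.80%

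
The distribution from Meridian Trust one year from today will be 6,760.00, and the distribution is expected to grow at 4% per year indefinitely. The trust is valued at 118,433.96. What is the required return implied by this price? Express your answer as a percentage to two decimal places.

9.71%

P = D₁/(r − g) ⇒ r = D₁/P + g = 6,760.0000/118,433.96 + 0.04 = 0.057078 + 0.04 = 0.097078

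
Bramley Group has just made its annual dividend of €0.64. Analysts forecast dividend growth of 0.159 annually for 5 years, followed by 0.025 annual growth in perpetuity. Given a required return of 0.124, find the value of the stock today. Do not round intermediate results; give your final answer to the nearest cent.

€11.24

D_1 = 0.74176
D_2 = 0.85970
D_3 = 0.99639
D_4 = 1.15482
D_5 = 1.33843
Terminal value at year 5: TV = D_5×(1+g_2)/(r−g_2) = 1.37190/0.099 = 13.85753
P_0 = D_1/(1+r)^1 + D_2/(1+r)^2 + D_3/(1+r)^3 + D_4/(1+r)^4 + D_5/(1+r)^5 + TV/(1+r)^5
    = 0.65993 + 0.68048 + 0.70167 + 0.72352 + 0.74605 + 7.72421 = 11.23585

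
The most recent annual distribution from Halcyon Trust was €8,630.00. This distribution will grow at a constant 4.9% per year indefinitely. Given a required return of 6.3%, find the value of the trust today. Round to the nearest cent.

€646633.57

D₁ = D₀ × (1 + g) = €8,630.00 × 1.049 = €9,052.8700
Growing perpetuity: P = D₁ / (r − g) = €9,052.8700 / (0.063 − 0.049) = €646,633.57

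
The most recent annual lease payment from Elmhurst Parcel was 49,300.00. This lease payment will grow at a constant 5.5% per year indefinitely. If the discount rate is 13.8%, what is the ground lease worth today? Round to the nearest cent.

D₁ = D₀ × (1 + g) = 49,300.00 × 1.055 = 52,011.5000
Growing perpetuity: P = D₁ / (r − g) = 52,011.5000 / (0.138 − 0.055) = 626,644.58

626644.58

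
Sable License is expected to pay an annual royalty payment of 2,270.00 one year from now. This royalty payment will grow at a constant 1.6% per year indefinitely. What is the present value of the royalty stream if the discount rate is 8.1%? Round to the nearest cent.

Growing perpetuity: P = D₁ / (r − g) = 2,270.0000 / (0.081 − 0.016) = 34,923.08

34923.08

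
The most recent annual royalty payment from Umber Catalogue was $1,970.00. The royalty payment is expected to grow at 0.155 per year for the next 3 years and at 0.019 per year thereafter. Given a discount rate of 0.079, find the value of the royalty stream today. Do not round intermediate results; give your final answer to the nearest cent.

$47818.88

D_1 = 2275.35000
D_2 = 2628.02925
D_3 = 3035.37378
Terminal value at year 3: TV = D_3×(1+g_2)/(r−g_2) = 3093.04589/0.06 = 51550.76476
P_0 = D_1/(1+r)^1 + D_2/(1+r)^2 + D_3/(1+r)^3 + TV/(1+r)^3
    = 2108.75811 + 2257.28973 + 2416.28326 + 41036.54400 = 47818.87510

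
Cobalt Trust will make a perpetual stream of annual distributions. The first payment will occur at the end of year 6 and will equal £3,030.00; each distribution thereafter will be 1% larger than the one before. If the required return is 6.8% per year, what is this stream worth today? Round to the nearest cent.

Value at end of year 5: C₁ / (r − g) = £3,030.00 / (0.068 − 0.01) = £52,241.3793
Discount to today: PV = £52,241.3793 / (1 + 0.068)^5 = £52,241.3793 / 1.389493 = £37,597.45

£37597.45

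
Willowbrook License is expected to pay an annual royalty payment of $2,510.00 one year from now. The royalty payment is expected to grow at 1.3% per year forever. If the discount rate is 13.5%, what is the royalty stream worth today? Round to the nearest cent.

Growing perpetuity: P = D₁ / (r − g) = $2,510.0000 / (0.135 − 0.013) = $20,573.77

$20573.77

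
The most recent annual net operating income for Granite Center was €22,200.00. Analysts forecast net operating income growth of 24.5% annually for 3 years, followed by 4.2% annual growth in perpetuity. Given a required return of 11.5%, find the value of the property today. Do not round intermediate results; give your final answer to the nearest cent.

D_1 = 27639.00000
D_2 = 34410.55500
D_3 = 42841.14098
Terminal value at year 3: TV = D_3×(1+g_2)/(r−g_2) = 44640.46890/0.073 = 611513.27255
P_0 = D_1/(1+r)^1 + D_2/(1+r)^2 + D_3/(1+r)^3 + TV/(1+r)^3
    = 24788.34081 + 27678.46126 + 30905.54643 + 441144.92301 = 524517.27150

€524517.27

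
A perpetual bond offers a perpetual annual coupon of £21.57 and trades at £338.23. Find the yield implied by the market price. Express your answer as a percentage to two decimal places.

P = C/r ⇒ r = C/P = £21.57/£338.23 = 0.063773

6.38%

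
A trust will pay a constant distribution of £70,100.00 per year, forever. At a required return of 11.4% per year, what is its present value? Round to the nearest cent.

£614912.28

Level perpetuity: PV = C / r = £70,100.00 / 0.114 = £614,912.28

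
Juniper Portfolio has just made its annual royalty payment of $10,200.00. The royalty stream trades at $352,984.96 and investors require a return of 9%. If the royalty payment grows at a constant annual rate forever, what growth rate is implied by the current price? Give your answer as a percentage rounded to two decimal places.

P = D₀(1+g)/(r−g) ⇒ P(r−g) = D₀(1+g) ⇒ g(P+D₀) = P·r − D₀
g = (P·r − D₀)/(P + D₀) = ($352,984.96×0.09 − $10,200.00) / ($352,984.96 + $10,200.00) = 0.059387

5.94%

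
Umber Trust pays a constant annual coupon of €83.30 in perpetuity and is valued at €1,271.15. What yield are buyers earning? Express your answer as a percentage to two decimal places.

P = C/r ⇒ r = C/P = €83.30/€1,271.15 = 0.065531

6.55%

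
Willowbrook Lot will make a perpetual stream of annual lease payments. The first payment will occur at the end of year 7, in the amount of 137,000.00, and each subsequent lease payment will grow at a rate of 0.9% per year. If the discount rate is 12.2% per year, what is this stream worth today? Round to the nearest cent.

Value at end of year 6: C₁ / (r − g) = 137,000.00 / (0.122 − 0.009) = 1,212,389.3805
Discount to today: PV = 1,212,389.3805 / (1 + 0.122)^6 = 1,212,389.3805 / 1.995065 = 607,694.05

607694.05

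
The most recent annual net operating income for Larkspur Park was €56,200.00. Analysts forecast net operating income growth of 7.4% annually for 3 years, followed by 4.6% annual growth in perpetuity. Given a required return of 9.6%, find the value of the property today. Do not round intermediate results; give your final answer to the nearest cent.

€1268237.47

D_1 = 60358.80000
D_2 = 64825.35120
D_3 = 69622.42719
Terminal value at year 3: TV = D_3×(1+g_2)/(r−g_2) = 72825.05884/0.05 = 1456501.17679
P_0 = D_1/(1+r)^1 + D_2/(1+r)^2 + D_3/(1+r)^3 + TV/(1+r)^3
    = 55071.89781 + 53966.44001 + 52883.17205 + 1106315.95931 = 1268237.46918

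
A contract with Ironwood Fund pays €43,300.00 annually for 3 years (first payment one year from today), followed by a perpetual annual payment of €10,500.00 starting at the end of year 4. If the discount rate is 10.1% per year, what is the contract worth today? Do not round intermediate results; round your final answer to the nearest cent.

PV of 3-year annuity: €43,300.00 × [1 − (1+0.101)^−3] / 0.101 = 107491.40097
Perpetuity value at year 3: €10,500.00 / 0.101 = 103960.39604
PV of perpetuity: 103960.39604 / (1+0.101)^3 = 77894.35193
Total PV = 107491.40097 + 77894.35193 = 185385.75289

€185385.75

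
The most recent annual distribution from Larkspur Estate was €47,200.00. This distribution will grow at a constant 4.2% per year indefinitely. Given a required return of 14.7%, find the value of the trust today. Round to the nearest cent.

D₁ = D₀ × (1 + g) = €47,200.00 × 1.042 = €49,182.4000
Growing perpetuity: P = D₁ / (r − g) = €49,182.4000 / (0.147 − 0.042) = €468,403.81

€468403.81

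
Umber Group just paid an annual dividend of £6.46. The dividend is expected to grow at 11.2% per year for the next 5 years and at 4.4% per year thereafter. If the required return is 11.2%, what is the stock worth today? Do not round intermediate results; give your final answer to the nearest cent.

D_1 = 7.18352
D_2 = 7.98807
D_3 = 8.88274
D_4 = 9.87761
D_5 = 10.98390
Terminal value at year 5: TV = D_5×(1+g_2)/(r−g_2) = 11.46719/0.068 = 168.63513
P_0 = D_1/(1+r)^1 + D_2/(1+r)^2 + D_3/(1+r)^3 + D_4/(1+r)^4 + D_5/(1+r)^5 + TV/(1+r)^5
    = 6.46000 + 6.46000 + 6.46000 + 6.46000 + 6.46000 + 99.18000 = 131.48000

£131.48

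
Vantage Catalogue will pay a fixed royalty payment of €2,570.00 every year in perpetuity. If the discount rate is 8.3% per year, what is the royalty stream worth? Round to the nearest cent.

€30963.86

Level perpetuity: PV = C / r = €2,570.00 / 0.083 = €30,963.86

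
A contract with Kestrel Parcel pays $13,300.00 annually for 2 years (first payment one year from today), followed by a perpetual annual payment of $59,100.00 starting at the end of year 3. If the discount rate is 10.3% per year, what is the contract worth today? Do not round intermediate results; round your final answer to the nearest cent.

PV of 2-year annuity: $13,300.00 × [1 − (1+0.103)^−2] / 0.103 = 22990.04857
Perpetuity value at year 2: $59,100.00 / 0.103 = 573786.40777
PV of perpetuity: 573786.40777 / (1+0.103)^2 = 471627.62051
Total PV = 22990.04857 + 471627.62051 = 494617.66908

$494617.67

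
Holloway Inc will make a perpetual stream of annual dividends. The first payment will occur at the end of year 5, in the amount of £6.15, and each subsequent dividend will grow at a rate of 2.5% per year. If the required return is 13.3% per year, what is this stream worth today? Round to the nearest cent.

£34.56

Value at end of year 4: C₁ / (r − g) = £6.15 / (0.133 − 0.025) = £56.9444
Discount to today: PV = £56.9444 / (1 + 0.133)^4 = £56.9444 / 1.647857 = £34.56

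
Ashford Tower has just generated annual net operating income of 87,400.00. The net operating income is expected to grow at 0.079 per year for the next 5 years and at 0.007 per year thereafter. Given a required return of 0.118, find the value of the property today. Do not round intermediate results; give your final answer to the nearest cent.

D_1 = 94304.60000
D_2 = 101754.66340
D_3 = 109793.28181
D_4 = 118466.95107
D_5 = 127825.84021
Terminal value at year 5: TV = D_5×(1+g_2)/(r−g_2) = 128720.62109/0.111 = 1159645.23502
P_0 = D_1/(1+r)^1 + D_2/(1+r)^2 + D_3/(1+r)^3 + D_4/(1+r)^4 + D_5/(1+r)^5 + TV/(1+r)^5
    = 84351.16279 + 81408.68037 + 78568.84268 + 75828.06910 + 73182.90390 + 663920.57860 = 1057260.23744

1057260.24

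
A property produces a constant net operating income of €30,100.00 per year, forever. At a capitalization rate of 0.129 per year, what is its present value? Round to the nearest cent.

Level perpetuity: PV = C / r = €30,100.00 / 0.129 = €233,333.33

€233333.33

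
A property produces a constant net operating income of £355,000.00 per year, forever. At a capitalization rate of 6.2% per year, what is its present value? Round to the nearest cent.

Level perpetuity: PV = C / r = £355,000.00 / 0.062 = £5,725,806.45

£5725806.45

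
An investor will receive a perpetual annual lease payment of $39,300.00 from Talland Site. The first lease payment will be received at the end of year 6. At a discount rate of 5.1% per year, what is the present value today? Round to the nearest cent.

$600909.12

Value at end of year 5: C / r = $39,300.00 / 0.051 = $770,588.2353
Discount to today: PV = $770,588.2353 / (1 + 0.051)^5 = $770,588.2353 / 1.282371 = $600,909.12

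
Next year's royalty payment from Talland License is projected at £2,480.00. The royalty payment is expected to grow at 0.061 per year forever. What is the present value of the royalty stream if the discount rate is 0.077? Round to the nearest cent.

£155000.00

Growing perpetuity: P = D₁ / (r − g) = £2,480.0000 / (0.077 − 0.061) = £155,000.00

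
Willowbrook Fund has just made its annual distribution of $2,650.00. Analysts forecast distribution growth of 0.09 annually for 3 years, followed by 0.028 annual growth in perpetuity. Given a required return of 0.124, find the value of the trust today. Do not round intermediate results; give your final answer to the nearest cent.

D_1 = 2888.50000
D_2 = 3148.46500
D_3 = 3431.82685
Terminal value at year 3: TV = D_3×(1+g_2)/(r−g_2) = 3527.91800/0.096 = 36749.14585
P_0 = D_1/(1+r)^1 + D_2/(1+r)^2 + D_3/(1+r)^3 + TV/(1+r)^3
    = 2569.83986 + 2492.10449 + 2416.72054 + 25879.04917 = 33357.71406

$33357.71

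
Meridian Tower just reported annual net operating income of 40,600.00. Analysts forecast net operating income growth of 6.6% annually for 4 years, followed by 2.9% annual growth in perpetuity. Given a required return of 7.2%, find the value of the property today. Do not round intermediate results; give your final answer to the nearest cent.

D_1 = 43279.60000
D_2 = 46136.05360
D_3 = 49181.03314
D_4 = 52426.98132
Terminal value at year 4: TV = D_4×(1+g_2)/(r−g_2) = 53947.36378/0.043 = 1254589.85542
P_0 = D_1/(1+r)^1 + D_2/(1+r)^2 + D_3/(1+r)^3 + D_4/(1+r)^4 + TV/(1+r)^4
    = 40372.76119 + 40146.79425 + 39922.09204 + 39698.64750 + 949997.86681 = 1110138.16179

1110138.16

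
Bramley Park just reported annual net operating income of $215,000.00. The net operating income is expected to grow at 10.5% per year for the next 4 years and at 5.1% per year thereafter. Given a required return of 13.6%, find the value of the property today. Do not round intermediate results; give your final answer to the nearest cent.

D_1 = 237575.00000
D_2 = 262520.37500
D_3 = 290085.01438
D_4 = 320543.94088
Terminal value at year 4: TV = D_4×(1+g_2)/(r−g_2) = 336891.68187/0.085 = 3963431.55141
P_0 = D_1/(1+r)^1 + D_2/(1+r)^2 + D_3/(1+r)^3 + D_4/(1+r)^4 + TV/(1+r)^4
    = 209132.92254 + 203425.95018 + 197874.71386 + 192474.96375 + 2379896.31644 = 3182804.86676

$3182804.87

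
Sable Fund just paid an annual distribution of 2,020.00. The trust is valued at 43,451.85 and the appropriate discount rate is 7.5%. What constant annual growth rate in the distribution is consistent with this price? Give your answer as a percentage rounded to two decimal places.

P = D₀(1+g)/(r−g) ⇒ P(r−g) = D₀(1+g) ⇒ g(P+D₀) = P·r − D₀
g = (P·r − D₀)/(P + D₀) = (43,451.85×0.075 − 2,020.00) / (43,451.85 + 2,020.00) = 0.027245

2.72%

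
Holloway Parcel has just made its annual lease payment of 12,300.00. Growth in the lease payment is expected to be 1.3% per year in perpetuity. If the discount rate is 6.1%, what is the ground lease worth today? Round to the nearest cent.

D₁ = D₀ × (1 + g) = 12,300.00 × 1.013 = 12,459.9000
Growing perpetuity: P = D₁ / (r − g) = 12,459.9000 / (0.061 − 0.013) = 259,581.25

259581.25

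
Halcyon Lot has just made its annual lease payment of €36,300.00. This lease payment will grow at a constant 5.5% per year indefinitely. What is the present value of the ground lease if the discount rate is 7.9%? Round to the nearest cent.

D₁ = D₀ × (1 + g) = €36,300.00 × 1.055 = €38,296.5000
Growing perpetuity: P = D₁ / (r − g) = €38,296.5000 / (0.079 − 0.055) = €1,595,687.50

€1595687.50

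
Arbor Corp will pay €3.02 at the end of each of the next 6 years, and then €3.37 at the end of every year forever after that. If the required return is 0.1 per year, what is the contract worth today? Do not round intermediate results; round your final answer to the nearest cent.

PV of 6-year annuity: €3.02 × [1 − (1+0.1)^−6] / 0.1 = 13.15289
Perpetuity value at year 6: €3.37 / 0.1 = 33.70000
PV of perpetuity: 33.70000 / (1+0.1)^6 = 19.02277
Total PV = 13.15289 + 19.02277 = 32.17566

€32.18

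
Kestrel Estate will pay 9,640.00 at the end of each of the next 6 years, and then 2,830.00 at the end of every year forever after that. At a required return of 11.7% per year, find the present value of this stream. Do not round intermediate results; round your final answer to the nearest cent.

PV of 6-year annuity: 9,640.00 × [1 − (1+0.117)^−6] / 0.117 = 39973.01888
Perpetuity value at year 6: 2,830.00 / 0.117 = 24188.03419
PV of perpetuity: 24188.03419 / (1+0.117)^6 = 12453.21640
Total PV = 39973.01888 + 12453.21640 = 52426.23528

52426.24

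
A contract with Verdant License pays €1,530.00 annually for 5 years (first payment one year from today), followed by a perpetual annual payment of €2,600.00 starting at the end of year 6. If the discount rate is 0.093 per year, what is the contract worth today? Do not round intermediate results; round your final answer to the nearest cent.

€23827.26

PV of 5-year annuity: €1,530.00 × [1 − (1+0.093)^−5] / 0.093 = 5905.12953
Perpetuity value at year 5: €2,600.00 / 0.093 = 27956.98925
PV of perpetuity: 27956.98925 / (1+0.093)^5 = 17922.12862
Total PV = 5905.12953 + 17922.12862 = 23827.25814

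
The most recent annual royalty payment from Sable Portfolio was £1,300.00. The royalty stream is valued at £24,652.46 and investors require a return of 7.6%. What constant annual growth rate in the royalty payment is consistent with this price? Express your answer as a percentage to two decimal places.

2.21%

P = D₀(1+g)/(r−g) ⇒ P(r−g) = D₀(1+g) ⇒ g(P+D₀) = P·r − D₀
g = (P·r − D₀)/(P + D₀) = (£24,652.46×0.076 − £1,300.00) / (£24,652.46 + £1,300.00) = 0.022101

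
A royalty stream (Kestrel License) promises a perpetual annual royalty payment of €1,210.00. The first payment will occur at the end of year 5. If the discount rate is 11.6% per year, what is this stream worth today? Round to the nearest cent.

Value at end of year 4: C / r = €1,210.00 / 0.116 = €10,431.0345
Discount to today: PV = €10,431.0345 / (1 + 0.116)^4 = €10,431.0345 / 1.551161 = €6,724.66

€6724.66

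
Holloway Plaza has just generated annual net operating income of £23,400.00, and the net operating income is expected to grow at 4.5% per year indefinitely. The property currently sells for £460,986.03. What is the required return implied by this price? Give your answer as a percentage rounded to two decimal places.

9.80%

D₁ = £23,400.00 × 1.045 = £24,453.0000
P = D₁/(r − g) ⇒ r = D₁/P + g = £24,453.0000/£460,986.03 + 0.045 = 0.053045 + 0.045 = 0.098045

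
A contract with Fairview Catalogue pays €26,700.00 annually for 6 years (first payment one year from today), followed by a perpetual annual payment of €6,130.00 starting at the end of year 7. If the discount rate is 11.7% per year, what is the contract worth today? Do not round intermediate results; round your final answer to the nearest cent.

€137688.29

PV of 6-year annuity: €26,700.00 × [1 − (1+0.117)^−6] / 0.117 = 110713.65188
Perpetuity value at year 6: €6,130.00 / 0.117 = 52393.16239
PV of perpetuity: 52393.16239 / (1+0.117)^6 = 26974.63483
Total PV = 110713.65188 + 26974.63483 = 137688.28670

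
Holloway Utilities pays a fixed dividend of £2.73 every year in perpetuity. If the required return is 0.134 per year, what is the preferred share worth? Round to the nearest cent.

£20.37

Level perpetuity: PV = C / r = £2.73 / 0.134 = £20.37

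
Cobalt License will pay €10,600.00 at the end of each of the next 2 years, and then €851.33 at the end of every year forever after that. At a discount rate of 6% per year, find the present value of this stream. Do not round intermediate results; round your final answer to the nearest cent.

PV of 2-year annuity: €10,600.00 × [1 − (1+0.06)^−2] / 0.06 = 19433.96226
Perpetuity value at year 2: €851.33 / 0.06 = 14188.83333
PV of perpetuity: 14188.83333 / (1+0.06)^2 = 12628.01115
Total PV = 19433.96226 + 12628.01115 = 32061.97342

€32061.97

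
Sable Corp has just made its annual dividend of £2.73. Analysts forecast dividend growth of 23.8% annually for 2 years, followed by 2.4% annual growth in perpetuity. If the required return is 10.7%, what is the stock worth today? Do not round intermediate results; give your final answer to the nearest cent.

D_1 = 3.37974
D_2 = 4.18412
Terminal value at year 2: TV = D_2×(1+g_2)/(r−g_2) = 4.28454/0.083 = 51.62093
P_0 = D_1/(1+r)^1 + D_2/(1+r)^2 + TV/(1+r)^2
    = 3.05306 + 3.41436 + 42.12409 = 48.59151

£48.59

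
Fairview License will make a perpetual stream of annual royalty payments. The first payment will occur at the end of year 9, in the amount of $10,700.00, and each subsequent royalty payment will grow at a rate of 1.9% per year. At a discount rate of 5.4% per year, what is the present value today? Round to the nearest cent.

$200720.09

Value at end of year 8: C₁ / (r − g) = $10,700.00 / (0.054 − 0.019) = $305,714.2857
Discount to today: PV = $305,714.2857 / (1 + 0.054)^8 = $305,714.2857 / 1.523088 = $200,720.09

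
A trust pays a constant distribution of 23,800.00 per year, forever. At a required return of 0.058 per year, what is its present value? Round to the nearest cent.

410344.83

Level perpetuity: PV = C / r = 23,800.00 / 0.058 = 410,344.83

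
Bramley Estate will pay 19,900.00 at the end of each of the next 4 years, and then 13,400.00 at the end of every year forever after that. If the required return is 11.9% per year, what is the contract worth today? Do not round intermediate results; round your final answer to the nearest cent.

132389.47

PV of 4-year annuity: 19,900.00 × [1 − (1+0.119)^−4] / 0.119 = 60570.77363
Perpetuity value at year 4: 13,400.00 / 0.119 = 112605.04202
PV of perpetuity: 112605.04202 / (1+0.119)^4 = 71818.69193
Total PV = 60570.77363 + 71818.69193 = 132389.46556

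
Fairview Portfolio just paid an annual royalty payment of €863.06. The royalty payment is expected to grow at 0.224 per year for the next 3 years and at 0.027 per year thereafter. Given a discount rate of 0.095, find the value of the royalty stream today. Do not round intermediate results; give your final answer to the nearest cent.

D_1 = 1056.38544
D_2 = 1293.01578
D_3 = 1582.65131
Terminal value at year 3: TV = D_3×(1+g_2)/(r−g_2) = 1625.38290/0.068 = 23902.68968
P_0 = D_1/(1+r)^1 + D_2/(1+r)^2 + D_3/(1+r)^3 + TV/(1+r)^3
    = 964.73556 + 1078.38934 + 1205.43247 + 18205.57565 = 21454.13302

€21454.13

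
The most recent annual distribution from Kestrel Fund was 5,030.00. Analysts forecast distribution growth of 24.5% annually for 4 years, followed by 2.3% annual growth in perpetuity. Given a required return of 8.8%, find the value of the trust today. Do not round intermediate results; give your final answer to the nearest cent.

164238.58

D_1 = 6262.35000
D_2 = 7796.62575
D_3 = 9706.79906
D_4 = 12084.96483
Terminal value at year 4: TV = D_4×(1+g_2)/(r−g_2) = 12362.91902/0.065 = 190198.75414
P_0 = D_1/(1+r)^1 + D_2/(1+r)^2 + D_3/(1+r)^3 + D_4/(1+r)^4 + TV/(1+r)^4
    = 5755.83640 + 6586.41205 + 7536.84100 + 8624.41824 + 135735.07474 = 164238.58243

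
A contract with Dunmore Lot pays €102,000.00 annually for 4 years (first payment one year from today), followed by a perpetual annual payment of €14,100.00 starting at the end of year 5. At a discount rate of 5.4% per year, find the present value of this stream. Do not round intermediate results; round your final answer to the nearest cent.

PV of 4-year annuity: €102,000.00 × [1 − (1+0.054)^−4] / 0.054 = 358351.41132
Perpetuity value at year 4: €14,100.00 / 0.054 = 261111.11111
PV of perpetuity: 261111.11111 / (1+0.054)^4 = 211574.29837
Total PV = 358351.41132 + 211574.29837 = 569925.70969

€569925.71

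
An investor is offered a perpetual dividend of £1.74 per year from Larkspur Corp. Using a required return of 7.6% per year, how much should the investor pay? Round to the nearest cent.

£22.89

Level perpetuity: PV = C / r = £1.74 / 0.076 = £22.89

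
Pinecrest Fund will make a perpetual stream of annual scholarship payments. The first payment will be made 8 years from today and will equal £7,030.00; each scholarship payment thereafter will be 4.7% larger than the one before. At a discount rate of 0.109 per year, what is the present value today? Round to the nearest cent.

£54959.50

Value at end of year 7: C₁ / (r − g) = £7,030.00 / (0.109 − 0.047) = £113,387.0968
Discount to today: PV = £113,387.0968 / (1 + 0.109)^7 = £113,387.0968 / 2.063103 = £54,959.50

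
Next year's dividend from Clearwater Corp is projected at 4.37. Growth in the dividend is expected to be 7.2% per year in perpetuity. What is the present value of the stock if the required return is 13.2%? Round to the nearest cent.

72.83

Growing perpetuity: P = D₁ / (r − g) = 4.3700 / (0.132 − 0.072) = 72.83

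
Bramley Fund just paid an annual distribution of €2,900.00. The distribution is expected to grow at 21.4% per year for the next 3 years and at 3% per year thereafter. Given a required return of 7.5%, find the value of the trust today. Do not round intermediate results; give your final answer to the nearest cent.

D_1 = 3520.60000
D_2 = 4274.00840
D_3 = 5188.64620
Terminal value at year 3: TV = D_3×(1+g_2)/(r−g_2) = 5344.30558/0.045 = 118762.34630
P_0 = D_1/(1+r)^1 + D_2/(1+r)^2 + D_3/(1+r)^3 + TV/(1+r)^3
    = 3274.97674 + 3698.43885 + 4176.65560 + 95599.00591 = 106749.07711

€106749.08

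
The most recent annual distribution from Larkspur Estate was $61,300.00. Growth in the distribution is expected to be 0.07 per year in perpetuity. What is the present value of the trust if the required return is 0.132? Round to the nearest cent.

D₁ = D₀ × (1 + g) = $61,300.00 × 1.07 = $65,591.0000
Growing perpetuity: P = D₁ / (r − g) = $65,591.0000 / (0.132 − 0.07) = $1,057,919.35

$1057919.35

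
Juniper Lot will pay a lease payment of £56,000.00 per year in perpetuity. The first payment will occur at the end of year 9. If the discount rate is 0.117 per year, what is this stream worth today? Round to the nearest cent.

£197504.40

Value at end of year 8: C / r = £56,000.00 / 0.117 = £478,632.4786
Discount to today: PV = £478,632.4786 / (1 + 0.117)^8 = £478,632.4786 / 2.423402 = £197,504.40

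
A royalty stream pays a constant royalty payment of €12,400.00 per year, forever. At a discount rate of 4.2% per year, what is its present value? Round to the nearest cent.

Level perpetuity: PV = C / r = €12,400.00 / 0.042 = €295,238.10

€295238.10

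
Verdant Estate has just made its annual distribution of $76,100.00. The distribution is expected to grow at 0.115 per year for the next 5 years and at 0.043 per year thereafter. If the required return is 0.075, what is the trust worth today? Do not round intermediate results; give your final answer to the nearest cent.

$3402636.10

D_1 = 84851.50000
D_2 = 94609.42250
D_3 = 105489.50609
D_4 = 117620.79929
D_5 = 131147.19121
Terminal value at year 5: TV = D_5×(1+g_2)/(r−g_2) = 136786.52043/0.032 = 4274578.76336
P_0 = D_1/(1+r)^1 + D_2/(1+r)^2 + D_3/(1+r)^3 + D_4/(1+r)^4 + D_5/(1+r)^5 + TV/(1+r)^5
    = 78931.62791 + 81868.61871 + 84914.89290 + 88074.51682 + 91351.70814 + 2977494.73728 = 3402636.10176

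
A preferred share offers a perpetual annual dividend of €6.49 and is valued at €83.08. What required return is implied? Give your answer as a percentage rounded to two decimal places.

P = C/r ⇒ r = C/P = €6.49/€83.08 = 0.078117

7.81%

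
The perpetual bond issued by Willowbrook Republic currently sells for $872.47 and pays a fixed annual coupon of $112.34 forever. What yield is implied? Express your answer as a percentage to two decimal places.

P = C/r ⇒ r = C/P = $112.34/$872.47 = 0.128761

12.88%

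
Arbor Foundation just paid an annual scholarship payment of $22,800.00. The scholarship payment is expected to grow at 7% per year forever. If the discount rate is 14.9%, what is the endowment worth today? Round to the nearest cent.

D₁ = D₀ × (1 + g) = $22,800.00 × 1.07 = $24,396.0000
Growing perpetuity: P = D₁ / (r − g) = $24,396.0000 / (0.149 − 0.07) = $308,810.13

$308810.13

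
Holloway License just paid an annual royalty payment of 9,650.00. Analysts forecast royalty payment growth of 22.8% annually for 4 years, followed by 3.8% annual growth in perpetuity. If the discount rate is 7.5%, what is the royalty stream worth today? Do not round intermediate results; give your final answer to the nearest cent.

D_1 = 11850.20000
D_2 = 14552.04560
D_3 = 17869.91200
D_4 = 21944.25193
Terminal value at year 4: TV = D_4×(1+g_2)/(r−g_2) = 22778.13351/0.037 = 615625.22988
P_0 = D_1/(1+r)^1 + D_2/(1+r)^2 + D_3/(1+r)^3 + D_4/(1+r)^4 + TV/(1+r)^4
    = 11023.44186 + 12592.35963 + 14384.57454 + 16431.86747 + 460980.49828 = 515412.74178

515412.74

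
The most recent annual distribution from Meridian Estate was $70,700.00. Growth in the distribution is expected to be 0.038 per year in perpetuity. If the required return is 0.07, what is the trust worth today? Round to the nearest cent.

$2293331.25

D₁ = D₀ × (1 + g) = $70,700.00 × 1.038 = $73,386.6000
Growing perpetuity: P = D₁ / (r − g) = $73,386.6000 / (0.07 − 0.038) = $2,293,331.25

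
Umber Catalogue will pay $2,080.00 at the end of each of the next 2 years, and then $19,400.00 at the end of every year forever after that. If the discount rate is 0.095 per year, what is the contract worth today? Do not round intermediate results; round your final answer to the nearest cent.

$173948.10

PV of 2-year annuity: $2,080.00 × [1 − (1+0.095)^−2] / 0.095 = 3634.28619
Perpetuity value at year 2: $19,400.00 / 0.095 = 204210.52632
PV of perpetuity: 204210.52632 / (1+0.095)^2 = 170313.81857
Total PV = 3634.28619 + 170313.81857 = 173948.10476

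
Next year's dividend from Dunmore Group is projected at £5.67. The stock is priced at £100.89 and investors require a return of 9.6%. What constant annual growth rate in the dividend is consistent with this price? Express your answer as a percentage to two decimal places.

P = D₁/(r−g) ⇒ g = r − D₁/P = 0.096 − £5.67/£100.89 = 0.039800

3.98%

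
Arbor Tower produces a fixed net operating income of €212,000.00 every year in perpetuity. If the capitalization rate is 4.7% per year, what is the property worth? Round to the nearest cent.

Level perpetuity: PV = C / r = €212,000.00 / 0.047 = €4,510,638.30

€4510638.30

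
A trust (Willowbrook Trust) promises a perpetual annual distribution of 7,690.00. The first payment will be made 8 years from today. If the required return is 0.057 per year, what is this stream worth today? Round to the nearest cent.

Value at end of year 7: C / r = 7,690.00 / 0.057 = 134,912.2807
Discount to today: PV = 134,912.2807 / (1 + 0.057)^7 = 134,912.2807 / 1.474093 = 91,522.23

91522.23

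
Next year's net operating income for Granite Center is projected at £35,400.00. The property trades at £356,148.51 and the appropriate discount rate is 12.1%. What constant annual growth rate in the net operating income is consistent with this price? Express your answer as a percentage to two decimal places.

2.16%

P = D₁/(r−g) ⇒ g = r − D₁/P = 0.121 − £35,400.00/£356,148.51 = 0.021603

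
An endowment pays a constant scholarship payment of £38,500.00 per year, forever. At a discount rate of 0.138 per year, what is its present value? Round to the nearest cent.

£278985.51

Level perpetuity: PV = C / r = £38,500.00 / 0.138 = £278,985.51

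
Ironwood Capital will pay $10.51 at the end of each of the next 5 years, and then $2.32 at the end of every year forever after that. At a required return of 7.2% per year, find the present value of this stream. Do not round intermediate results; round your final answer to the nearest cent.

$65.62

PV of 5-year annuity: $10.51 × [1 − (1+0.072)^−5] / 0.072 = 42.86329
Perpetuity value at year 5: $2.32 / 0.072 = 32.22222
PV of perpetuity: 32.22222 / (1+0.072)^5 = 22.76049
Total PV = 42.86329 + 22.76049 = 65.62378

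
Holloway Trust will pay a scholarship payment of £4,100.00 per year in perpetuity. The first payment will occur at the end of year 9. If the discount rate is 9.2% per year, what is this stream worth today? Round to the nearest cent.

Value at end of year 8: C / r = £4,100.00 / 0.092 = £44,565.2174
Discount to today: PV = £44,565.2174 / (1 + 0.092)^8 = £44,565.2174 / 2.022000 = £22,040.17

£22040.17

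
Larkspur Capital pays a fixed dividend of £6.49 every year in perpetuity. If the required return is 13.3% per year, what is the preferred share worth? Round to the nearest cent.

£48.80

Level perpetuity: PV = C / r = £6.49 / 0.133 = £48.80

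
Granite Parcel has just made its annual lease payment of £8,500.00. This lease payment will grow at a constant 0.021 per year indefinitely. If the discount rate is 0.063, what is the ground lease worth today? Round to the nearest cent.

D₁ = D₀ × (1 + g) = £8,500.00 × 1.021 = £8,678.5000
Growing perpetuity: P = D₁ / (r − g) = £8,678.5000 / (0.063 − 0.021) = £206,630.95

£206630.95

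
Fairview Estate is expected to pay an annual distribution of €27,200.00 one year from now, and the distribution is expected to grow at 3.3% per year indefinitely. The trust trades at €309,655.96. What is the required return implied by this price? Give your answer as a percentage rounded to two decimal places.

P = D₁/(r − g) ⇒ r = D₁/P + g = €27,200.0000/€309,655.96 + 0.033 = 0.087839 + 0.033 = 0.120839

12.08%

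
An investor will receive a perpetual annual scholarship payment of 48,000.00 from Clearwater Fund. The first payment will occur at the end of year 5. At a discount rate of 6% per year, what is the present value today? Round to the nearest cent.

Value at end of year 4: C / r = 48,000.00 / 0.06 = 800,000.0000
Discount to today: PV = 800,000.0000 / (1 + 0.06)^4 = 800,000.0000 / 1.262477 = 633,674.93

633674.93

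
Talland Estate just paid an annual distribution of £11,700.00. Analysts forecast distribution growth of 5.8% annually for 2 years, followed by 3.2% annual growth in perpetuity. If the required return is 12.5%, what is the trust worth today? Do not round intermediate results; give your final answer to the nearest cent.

£136179.39

D_1 = 12378.60000
D_2 = 13096.55880
Terminal value at year 2: TV = D_2×(1+g_2)/(r−g_2) = 13515.64868/0.093 = 145329.55572
P_0 = D_1/(1+r)^1 + D_2/(1+r)^2 + TV/(1+r)^2
    = 11003.20000 + 10347.89831 + 114828.29094 = 136179.38925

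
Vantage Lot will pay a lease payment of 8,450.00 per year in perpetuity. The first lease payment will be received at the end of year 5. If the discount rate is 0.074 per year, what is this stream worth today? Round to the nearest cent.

Value at end of year 4: C / r = 8,450.00 / 0.074 = 114,189.1892
Discount to today: PV = 114,189.1892 / (1 + 0.074)^4 = 114,189.1892 / 1.330507 = 85,823.82

85823.82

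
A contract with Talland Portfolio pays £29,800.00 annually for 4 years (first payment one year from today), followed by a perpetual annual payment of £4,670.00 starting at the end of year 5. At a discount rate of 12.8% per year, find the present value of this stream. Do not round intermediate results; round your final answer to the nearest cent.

PV of 4-year annuity: £29,800.00 × [1 − (1+0.128)^−4] / 0.128 = 89008.85448
Perpetuity value at year 4: £4,670.00 / 0.128 = 36484.37500
PV of perpetuity: 36484.37500 / (1+0.128)^4 = 22535.67197
Total PV = 89008.85448 + 22535.67197 = 111544.52645

£111544.53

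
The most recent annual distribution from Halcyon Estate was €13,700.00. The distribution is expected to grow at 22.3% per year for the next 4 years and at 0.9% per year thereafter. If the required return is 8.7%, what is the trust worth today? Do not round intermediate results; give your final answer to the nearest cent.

D_1 = 16755.10000
D_2 = 20491.48730
D_3 = 25061.08897
D_4 = 30649.71181
Terminal value at year 4: TV = D_4×(1+g_2)/(r−g_2) = 30925.55921/0.078 = 396481.52838
P_0 = D_1/(1+r)^1 + D_2/(1+r)^2 + D_3/(1+r)^3 + D_4/(1+r)^4 + TV/(1+r)^4
    = 15414.07544 + 17342.60741 + 19512.42766 + 21953.72496 + 283991.13440 = 358213.96987

€358213.97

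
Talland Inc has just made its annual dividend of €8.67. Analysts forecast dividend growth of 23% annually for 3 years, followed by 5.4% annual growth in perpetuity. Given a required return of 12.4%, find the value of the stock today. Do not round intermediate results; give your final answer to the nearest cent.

D_1 = 10.66410
D_2 = 13.11684
D_3 = 16.13372
Terminal value at year 3: TV = D_3×(1+g_2)/(r−g_2) = 17.00494/0.07 = 242.92768
P_0 = D_1/(1+r)^1 + D_2/(1+r)^2 + D_3/(1+r)^3 + TV/(1+r)^3
    = 9.48763 + 10.38237 + 11.36150 + 171.07166 = 202.30316

€202.30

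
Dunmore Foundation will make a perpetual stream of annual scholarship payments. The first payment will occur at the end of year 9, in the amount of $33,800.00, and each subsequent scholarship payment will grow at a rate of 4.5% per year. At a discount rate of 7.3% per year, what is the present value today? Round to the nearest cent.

Value at end of year 8: C₁ / (r − g) = $33,800.00 / (0.073 − 0.045) = $1,207,142.8571
Discount to today: PV = $1,207,142.8571 / (1 + 0.073)^8 = $1,207,142.8571 / 1.757105 = $687,006.57

$687006.57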